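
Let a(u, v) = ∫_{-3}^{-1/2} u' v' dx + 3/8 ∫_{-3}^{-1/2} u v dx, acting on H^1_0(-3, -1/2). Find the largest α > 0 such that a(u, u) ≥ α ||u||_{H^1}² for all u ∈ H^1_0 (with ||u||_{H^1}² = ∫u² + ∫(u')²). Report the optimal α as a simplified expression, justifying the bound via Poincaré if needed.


α = (75 + 32*π^2)/(8*(25 + 4*π^2))

Coercivity of a(·,·) on H^1_0(-3, -1/2) means a(u, u) ≥ α ||u||_{H^1}² for every u ∈ H^1_0.
The interval has length L = 5/2, and Poincaré/coercivity depend only on L. Here a(u, u) = ∫(u')² + (3/8)·∫u².
Here 0 < c = 3/8 < 1. The condition a(u,u) ≥ α||u||_{H^1}² reads (1−α)∫(u')² ≥ (α−c)∫u². Any admissible α is ≤ 1 (rapidly oscillating u have ∫u²/∫(u')² → 0), and α = 1 would force 0 ≥ (1−c)∫u², impossible since c < 1; so 1−α > 0. By the sharp Poincaré inequality on H^1_0 of an interval of length L, ∫(u')² ≥ (π/L)²∫u² with equality for the first sine mode sin(π(x−x₀)/L) (x₀ the left endpoint), so the inequality holds for all u iff (1−α)(π/L)² ≥ α − c, i.e. α ≤ ((π/L)² + c)/((π/L)² + 1) = (1 + c(L/π)²)/(1 + (L/π)²). With (π/L)² = 4*π^2/25 and c = 3/8, the largest admissible constant is α = ((π/L)² + c)/((π/L)² + 1).
Simplifying, α = (75 + 32*π^2)/(8*(25 + 4*π^2)).


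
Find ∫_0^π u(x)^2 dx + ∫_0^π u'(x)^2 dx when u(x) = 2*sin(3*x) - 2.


||u||_{H^1(0,π)}^2 = -16/3 + 24*π

u'(x) = 6*cos(3*x).
Expand u² and (u')² and integrate term by term on (0, π), using: for integers n ≥ 1, ∫_0^π sin²(nx) dx = ∫_0^π cos²(nx) dx = π/2; for n ≠ n', ∫_0^π sin(nx)sin(n'x) dx = ∫_0^π cos(nx)cos(n'x) dx = 0; and by product-to-sum, ∫_0^π sin(nx)cos(n'x) dx = ½∫_0^π [sin((n+n')x) + sin((n−n')x)] dx, which is 0 when n+n' is even and 2n/(n²−n'²) when n+n' is odd (it need not vanish on (0, π)). For the constant mode: ∫_0^π 1 dx = π, ∫_0^π cos(nx) dx = 0, ∫_0^π sin(nx) dx = (1−(−1)^n)/n.
  u² squared terms: (-2)²·∫1 dx = 4·π = 4*π;  (2)²·∫sin(3x)² dx = 4·π/2 = 2*π.
  u² cross terms: 2·(-2)·(2)·∫1·sin(3x) dx = -8·(2/3) = -16/3.
  So ∫_0^π u² dx = 4*π + 2*π − 16/3 = -16/3 + 6*π.
  (u')² squared terms: (6)²·∫cos(3x)² dx = 36·π/2 = 18*π.
  So ∫_0^π (u')² dx = 18*π.
||u||_{H^1}^2 = (-16/3 + 6*π) + (18*π) = -16/3 + 24*π.


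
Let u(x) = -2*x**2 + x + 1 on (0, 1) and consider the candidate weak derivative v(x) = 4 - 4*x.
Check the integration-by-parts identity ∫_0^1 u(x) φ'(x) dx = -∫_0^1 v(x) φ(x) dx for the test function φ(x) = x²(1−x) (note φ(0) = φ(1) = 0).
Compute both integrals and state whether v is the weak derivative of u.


LHS = 7/60, RHS = -2/15. No, v is not the weak derivative of u.

u(x) = -2*x**2 + x + 1, classical derivative u'(x) = 1 - 4*x.
φ(x) = x²(1−x), so φ'(x) = x*(2 - 3*x).
Note φ(0) = φ(1) = 0, so the boundary term u·φ vanishes.
LHS = ∫_0^1 u(x) φ'(x) dx = ∫_0^1 (6*x^4 - 7*x^3 - x^2 + 2*x) dx. Term by term:
  ∫_0^1 6*x^4 dx = 6/5;  ∫_0^1 -7*x^3 dx = -7/4;  ∫_0^1 -x^2 dx = -1/3;
  ∫_0^1 2*x dx = 1.
Sum: 6/5 − 7/4 − 1/3 + 1 = 7/60.
So LHS = 7/60.
∫_0^1 v(x) φ(x) dx = ∫_0^1 (4*x^4 - 8*x^3 + 4*x^2) dx. Term by term:
  ∫_0^1 4*x^4 dx = 4/5;  ∫_0^1 -8*x^3 dx = -2;  ∫_0^1 4*x^2 dx = 4/3.
Sum: 4/5 − 2 + 4/3 = 2/15.
So RHS = -∫_0^1 v(x) φ(x) dx = -2/15.
LHS − RHS = 1/4 ≠ 0, so the identity fails.
(For a valid weak derivative the identity must hold for EVERY test function, in particular this one. The failure shows v is NOT the weak derivative of u.)
Correct weak derivative would be u'(x) = 1 - 4*x.


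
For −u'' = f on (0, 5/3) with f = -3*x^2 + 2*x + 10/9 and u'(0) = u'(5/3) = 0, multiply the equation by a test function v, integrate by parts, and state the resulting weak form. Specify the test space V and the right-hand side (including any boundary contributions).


V = H^1(0, 5/3) (no boundary constraint on v; u is determined up to an additive constant); weak form: ∫_0^5/3 u'v' dx = ∫_0^5/3 (-3*x^2 + 2*x + 10/9) v dx for all v ∈ V.

Multiply both sides by a test function v and integrate from 0 to 5/3:
  ∫_0^5/3 −u''(x) v(x) dx = ∫_0^5/3 f(x) v(x) dx.
Integrate the LHS by parts once:
  ∫_0^5/3 −u'' v dx = −[u'(x) v(x)]_0^5/3 + ∫_0^5/3 u'(x) v'(x) dx.
Thus ∫_0^5/3 u'(x) v'(x) dx = ∫_0^5/3 f(x) v(x) dx + [u'(x) v(x)]_0^5/3.
Choose V so that boundary terms are either known or forced to vanish.
u has homogeneous Neumann: u'(0) = u'(5/3) = 0. So [u' v]_0^5/3 = 0·v(5/3) − 0·v(0) = 0 for any v; take V = H^1(0, 5/3).
Weak formulation: find u (satisfying any essential BC) such that ∫_0^5/3 u'(x) v'(x) dx = ∫_0^5/3 f v dx for all v ∈ V (homogeneous Neumann, so boundary terms vanish).
Substituting f(x) = -3*x^2 + 2*x + 10/9, the right-hand side is ∫_0^5/3 (-3*x^2 + 2*x + 10/9) v dx.
Compatibility check (pure Neumann): taking v ≡ 1 ∈ V gives 0 = ∫_0^5/3 f dx + (0) − (0), i.e. ∫_0^5/3 f dx must equal u'(0) − u'(5/3) = 0. Indeed ∫_0^5/3 (-3*x^2 + 2*x + 10/9) dx = 0, so the data are compatible. The solution is then unique only up to an additive constant (fix it e.g. by requiring ∫_0^5/3 u dx = 0).


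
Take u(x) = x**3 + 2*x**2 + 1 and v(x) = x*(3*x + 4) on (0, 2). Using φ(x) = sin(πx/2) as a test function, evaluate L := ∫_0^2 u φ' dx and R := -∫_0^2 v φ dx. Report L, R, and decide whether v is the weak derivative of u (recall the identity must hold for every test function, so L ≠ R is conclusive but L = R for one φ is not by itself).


LHS = -40/π + 96/π^3, RHS = -40/π + 96/π^3. Yes, v = u' weakly.

u(x) = x**3 + 2*x**2 + 1, classical derivative u'(x) = 3*x**2 + 4*x.
φ(x) = sin(πx/2), so φ'(x) = π*cos(π*x/2)/2.
Note φ(0) = φ(2) = 0, so the boundary term u·φ vanishes.
LHS = ∫_0^2 u(x) φ'(x) dx = ∫_0^2 (π*x^3*cos(π*x/2)/2 + π*x^2*cos(π*x/2) + π*cos(π*x/2)/2) dx. Term by term:
  ∫_0^2 π*cos(π*x/2)/2 dx = 0;  ∫_0^2 π*x^2*cos(π*x/2) dx = -16/π;  ∫_0^2 π*x^3*cos(π*x/2)/2 dx = -24/π + 96/π^3.
Sum: 0 − 16/π + -24/π + 96/π^3 = -40/π + 96/π^3.
So LHS = -40/π + 96/π^3.
∫_0^2 v(x) φ(x) dx = ∫_0^2 (3*x^2*sin(π*x/2) + 4*x*sin(π*x/2)) dx. Term by term:
  ∫_0^2 3*x^2*sin(π*x/2) dx = -96/π^3 + 24/π;  ∫_0^2 4*x*sin(π*x/2) dx = 16/π.
Sum: -96/π^3 + 24/π + 16/π = -96/π^3 + 40/π.
So RHS = -∫_0^2 v(x) φ(x) dx = -40/π + 96/π^3.
LHS = RHS, so the identity holds for this test φ.
Moreover u is smooth here and v(x) = u'(x) = 3*x**2 + 4*x pointwise, so the identity holds for every test function. Hence v is the weak derivative of u.


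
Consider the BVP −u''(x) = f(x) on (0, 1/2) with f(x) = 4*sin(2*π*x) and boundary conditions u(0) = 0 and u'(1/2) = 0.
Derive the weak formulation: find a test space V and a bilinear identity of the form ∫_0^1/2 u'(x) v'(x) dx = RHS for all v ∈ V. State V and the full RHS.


V = {v ∈ H^1(0, 1/2) : v(0) = 0} (test functions vanish at x = 0 where u is specified); weak form: ∫_0^1/2 u'v' dx = ∫_0^1/2 (4*sin(2*π*x)) v dx for all v ∈ V.

Multiply both sides by a test function v and integrate from 0 to 1/2:
  ∫_0^1/2 −u''(x) v(x) dx = ∫_0^1/2 f(x) v(x) dx.
Integrate the LHS by parts once:
  ∫_0^1/2 −u'' v dx = −[u'(x) v(x)]_0^1/2 + ∫_0^1/2 u'(x) v'(x) dx.
Thus ∫_0^1/2 u'(x) v'(x) dx = ∫_0^1/2 f(x) v(x) dx + [u'(x) v(x)]_0^1/2.
Choose V so that boundary terms are either known or forced to vanish.
Mixed BC: u(0) = 0 (Dirichlet) and u'(1/2) = 0 (Neumann). Define V = {v ∈ H^1(0, 1/2) : v(0) = 0}. Then [u' v]_0^1/2 = u'(1/2)·v(1/2) − u'(0)·0 = 0.
Weak formulation: find u (satisfying any essential BC) such that ∫_0^1/2 u'(x) v'(x) dx = ∫_0^1/2 f v dx for all v ∈ V (Dirichlet at 0 absorbed into V; the Neumann datum at x = 1/2 is zero, so no boundary term remains).
Substituting f(x) = 4*sin(2*π*x), the right-hand side is ∫_0^1/2 (4*sin(2*π*x)) v dx.


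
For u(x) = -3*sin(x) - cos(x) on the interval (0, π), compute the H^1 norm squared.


||u||_{H^1(0,π)}^2 = 10*π

u'(x) = sin(x) - 3*cos(x).
Expand u² and (u')² and integrate term by term on (0, π), using: for integers n ≥ 1, ∫_0^π sin²(nx) dx = ∫_0^π cos²(nx) dx = π/2; for n ≠ n', ∫_0^π sin(nx)sin(n'x) dx = ∫_0^π cos(nx)cos(n'x) dx = 0; and by product-to-sum, ∫_0^π sin(nx)cos(n'x) dx = ½∫_0^π [sin((n+n')x) + sin((n−n')x)] dx, which is 0 when n+n' is even and 2n/(n²−n'²) when n+n' is odd (it need not vanish on (0, π)).
  u² squared terms: (-1)²·∫cos(x)² dx = 1·π/2 = π/2;  (-3)²·∫sin(x)² dx = 9·π/2 = 9*π/2.
  u² cross terms: 2·(-1)·(-3)·∫cos(x)·sin(x) dx = 6·(0) = 0.
  So ∫_0^π u² dx = π/2 + 9*π/2 + 0 = 5*π.
  (u')² squared terms: (-3)²·∫cos(x)² dx = 9·π/2 = 9*π/2;  (1)²·∫sin(x)² dx = 1·π/2 = π/2.
  (u')² cross terms: 2·(-3)·(1)·∫cos(x)·sin(x) dx = -6·(0) = 0.
  So ∫_0^π (u')² dx = 9*π/2 + π/2 + 0 = 5*π.
||u||_{H^1}^2 = (5*π) + (5*π) = 10*π.


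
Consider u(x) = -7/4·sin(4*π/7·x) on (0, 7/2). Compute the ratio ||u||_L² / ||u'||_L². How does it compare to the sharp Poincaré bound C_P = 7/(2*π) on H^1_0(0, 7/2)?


||u||_L² / ||u'||_L² = 7/(4*π) < C_P = 7/(2*π).

u(x) = -7/4·sin(4*π/7·x), so u'(x) = -π*cos(4*π*x/7).
Writing u(x) = A·sin(kπx/L) with A = -7/4 and k = 2, use ∫_0^L sin²(kπx/L) dx = L/2 and ∫_0^L cos²(kπx/L) dx = L/2.
u² = 49/16·sin²(4*π/7·x) and (u')² = π^2·cos²(4*π/7·x), and each of sin², cos² integrates to L/2 = 7/4 over (0, 7/2).
∫_0^7/2 u² dx = 343/64, so ||u||_L² = 7*sqrt(7)/8.
∫_0^7/2 (u')² dx = 7*π^2/4, so ||u'||_L² = sqrt(7)*π/2.
Ratio ||u||_L² / ||u'||_L² = 7/(4*π).
Sharp Poincaré constant on H^1_0(0, 7/2) is C_P = L/π = 7/(2*π), achieved by sin(2*π/7·x).
This is the k = 2 harmonic; the ratio L/(kπ) is strictly less than C_P = L/π, consistent with the sharp inequality ||u||_L² ≤ C_P ||u'||_L².


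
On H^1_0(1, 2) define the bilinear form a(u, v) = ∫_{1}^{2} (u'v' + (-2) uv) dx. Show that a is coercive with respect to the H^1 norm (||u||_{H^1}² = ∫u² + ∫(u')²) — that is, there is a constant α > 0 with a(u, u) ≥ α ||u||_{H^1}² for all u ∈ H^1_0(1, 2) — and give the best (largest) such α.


α = (-2 + π^2)/(1 + π^2)

Coercivity of a(·,·) on H^1_0(1, 2) means a(u, u) ≥ α ||u||_{H^1}² for every u ∈ H^1_0.
The interval has length L = 1, and Poincaré/coercivity depend only on L. Here a(u, u) = ∫(u')² + (-2)·∫u².
Here c = -2 < 0 with |c| < (π/L)² = π^2, so coercivity still holds. The condition a(u,u) ≥ α||u||_{H^1}² reads (1−α)∫(u')² ≥ (α−c)∫u². Any admissible α is ≤ 1 (rapidly oscillating u have ∫u²/∫(u')² → 0), and α = 1 would force 0 ≥ (1−c)∫u², impossible since c < 1; so 1−α > 0. By the sharp Poincaré inequality on H^1_0 of an interval of length L, ∫(u')² ≥ (π/L)²∫u² with equality for the first sine mode sin(π(x−x₀)/L) (x₀ the left endpoint), so the inequality holds for all u iff (1−α)(π/L)² ≥ α − c, i.e. α ≤ ((π/L)² + c)/((π/L)² + 1) = (1 + c(L/π)²)/(1 + (L/π)²). (Direct route, valid since c ≤ 0: Poincaré gives c∫u² ≥ c(L/π)²∫(u')², so a(u,u) ≥ (1 + c(L/π)²)∫(u')², while ||u||_{H^1}² ≤ (1 + (L/π)²)∫(u')²; dividing yields the same α.) With (π/L)² = π^2 and c = -2, the largest admissible constant is α = ((π/L)² + c)/((π/L)² + 1).
Simplifying, α = (-2 + π^2)/(1 + π^2).


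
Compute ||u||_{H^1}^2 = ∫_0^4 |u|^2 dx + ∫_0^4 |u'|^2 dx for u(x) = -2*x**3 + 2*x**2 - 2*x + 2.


||u||_{H^1}^2 = 370464/35

The H^1 norm (squared) on an interval (0, L) is
  ||u||_{H^1}^2 = ∫_0^L u(x)^2 dx + ∫_0^L u'(x)^2 dx.
Compute u'(x) = -6*x**2 + 4*x - 2.
Then u(x)^2 = 4*x**6 - 8*x**5 + 12*x**4 - 16*x**3 + 12*x**2 - 8*x + 4 and u'(x)^2 = 36*x**4 - 48*x**3 + 40*x**2 - 16*x + 4.
Integrate each monomial from 0 to 4 using ∫_0^4 c·x^n dx = c·4^(n+1)/(n+1):
  ∫_0^4 u(x)^2 dx = ∫_0^4 (4*x^6 - 8*x^5 + 12*x^4 - 16*x^3 + 12*x^2 - 8*x + 4) dx. Term by term:
    ∫_0^4 4*x^6 dx = 65536/7;  ∫_0^4 -8*x^5 dx = -16384/3;  ∫_0^4 12*x^4 dx = 12288/5;
    ∫_0^4 -16*x^3 dx = -1024;  ∫_0^4 12*x^2 dx = 256;  ∫_0^4 -8*x dx = -64;
    ∫_0^4 4 dx = 16.
  Sum: 65536/7 − 16384/3 + 12288/5 − 1024 + 256 − 64 + 16 = 581968/105.
  ∫_0^4 u'(x)^2 dx = ∫_0^4 (36*x^4 - 48*x^3 + 40*x^2 - 16*x + 4) dx. Term by term:
    ∫_0^4 36*x^4 dx = 36864/5;  ∫_0^4 -48*x^3 dx = -3072;  ∫_0^4 40*x^2 dx = 2560/3;
    ∫_0^4 -16*x dx = -128;  ∫_0^4 4 dx = 16.
  Sum: 36864/5 − 3072 + 2560/3 − 128 + 16 = 75632/15.
Adding: ||u||_{H^1}^2 = 581968/105 + 75632/15 = 370464/35.


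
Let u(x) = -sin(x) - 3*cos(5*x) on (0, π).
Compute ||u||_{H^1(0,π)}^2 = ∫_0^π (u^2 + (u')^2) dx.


||u||_{H^1(0,π)}^2 = 118*π

u'(x) = 15*sin(5*x) - cos(x).
Expand u² and (u')² and integrate term by term on (0, π), using: for integers n ≥ 1, ∫_0^π sin²(nx) dx = ∫_0^π cos²(nx) dx = π/2; for n ≠ n', ∫_0^π sin(nx)sin(n'x) dx = ∫_0^π cos(nx)cos(n'x) dx = 0; and by product-to-sum, ∫_0^π sin(nx)cos(n'x) dx = ½∫_0^π [sin((n+n')x) + sin((n−n')x)] dx, which is 0 when n+n' is even and 2n/(n²−n'²) when n+n' is odd (it need not vanish on (0, π)).
  u² squared terms: (-1)²·∫sin(x)² dx = 1·π/2 = π/2;  (-3)²·∫cos(5x)² dx = 9·π/2 = 9*π/2.
  u² cross terms: 2·(-1)·(-3)·∫sin(x)·cos(5x) dx = 6·(0) = 0.
  So ∫_0^π u² dx = π/2 + 9*π/2 + 0 = 5*π.
  (u')² squared terms: (-1)²·∫cos(x)² dx = 1·π/2 = π/2;  (15)²·∫sin(5x)² dx = 225·π/2 = 225*π/2.
  (u')² cross terms: 2·(-1)·(15)·∫cos(x)·sin(5x) dx = -30·(0) = 0.
  So ∫_0^π (u')² dx = π/2 + 225*π/2 + 0 = 113*π.
||u||_{H^1}^2 = (5*π) + (113*π) = 118*π.


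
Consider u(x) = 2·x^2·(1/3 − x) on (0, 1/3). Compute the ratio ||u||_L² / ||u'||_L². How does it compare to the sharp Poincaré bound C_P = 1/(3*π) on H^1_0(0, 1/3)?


||u||_L² / ||u'||_L² = sqrt(14)/42 < C_P = 1/(3*π).

u(x) = 2·x^2·(1/3 − x), so u'(x) = 2*x*(2 - 9*x)/3.
u(x) = 2·x^2·(1/3 − x) vanishes at x = 0 and x = 1/3, so u ∈ H^1_0(0, 1/3). Differentiate via the product rule and integrate the resulting polynomials term by term.
  ∫_0^1/3 u² dx = ∫_0^1/3 (4*x^6 - 8*x^5/3 + 4*x^4/9) dx. Term by term:
    ∫_0^1/3 4*x^6 dx = 4/15309;  ∫_0^1/3 -8*x^5/3 dx = -4/6561;  ∫_0^1/3 4*x^4/9 dx = 4/10935.
  Sum: 4/15309 − 4/6561 + 4/10935 = 4/229635.
  ∫_0^1/3 (u')² dx = ∫_0^1/3 (36*x^4 - 16*x^3 + 16*x^2/9) dx. Term by term:
    ∫_0^1/3 36*x^4 dx = 4/135;  ∫_0^1/3 -16*x^3 dx = -4/81;  ∫_0^1/3 16*x^2/9 dx = 16/729.
  Sum: 4/135 − 4/81 + 16/729 = 8/3645.
∫_0^1/3 u² dx = 4/229635, so ||u||_L² = 2*sqrt(35)/2835.
∫_0^1/3 (u')² dx = 8/3645, so ||u'||_L² = 2*sqrt(10)/135.
Ratio ||u||_L² / ||u'||_L² = sqrt(14)/42.
Sharp Poincaré constant on H^1_0(0, 1/3) is C_P = L/π = 1/(3*π), achieved by sin(3*π·x).
A polynomial bump cannot attain the sharp Poincaré constant (only the first sine eigenfunction does), so the ratio is strictly less than C_P, consistent with ||u||_L² ≤ C_P ||u'||_L².


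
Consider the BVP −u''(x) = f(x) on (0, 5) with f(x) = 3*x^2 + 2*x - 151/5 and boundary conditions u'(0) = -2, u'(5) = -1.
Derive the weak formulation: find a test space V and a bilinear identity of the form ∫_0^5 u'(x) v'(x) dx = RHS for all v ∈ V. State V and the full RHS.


V = H^1(0, 5) (v unrestricted at boundary; u is determined up to an additive constant); weak form: ∫_0^5 u'v' dx = ∫_0^5 (3*x^2 + 2*x - 151/5) v dx − v(5) + 2·v(0) for all v ∈ V.

Multiply both sides by a test function v and integrate from 0 to 5:
  ∫_0^5 −u''(x) v(x) dx = ∫_0^5 f(x) v(x) dx.
Integrate the LHS by parts once:
  ∫_0^5 −u'' v dx = −[u'(x) v(x)]_0^5 + ∫_0^5 u'(x) v'(x) dx.
Thus ∫_0^5 u'(x) v'(x) dx = ∫_0^5 f(x) v(x) dx + [u'(x) v(x)]_0^5.
Choose V so that boundary terms are either known or forced to vanish.
u has inhomogeneous Neumann u'(0) = -2, u'(5) = -1. [u' v]_0^5 = (-1)·v(5) − (-2)·v(0) = − v(5) + 2·v(0). Take V = H^1(0, 5); boundary term becomes part of RHS.
Weak formulation: find u (satisfying any essential BC) such that ∫_0^5 u'(x) v'(x) dx = ∫_0^5 f v dx − v(5) + 2·v(0) for all v ∈ V (Neumann data are natural BCs: they enter the RHS as boundary terms).
Substituting f(x) = 3*x^2 + 2*x - 151/5, the right-hand side is ∫_0^5 (3*x^2 + 2*x - 151/5) v dx − v(5) + 2·v(0).
Compatibility check (pure Neumann): taking v ≡ 1 ∈ V gives 0 = ∫_0^5 f dx + (-1) − (-2), i.e. ∫_0^5 f dx must equal u'(0) − u'(5) = -1. Indeed ∫_0^5 (3*x^2 + 2*x - 151/5) dx = -1, so the data are compatible. The solution is then unique only up to an additive constant (fix it e.g. by requiring ∫_0^5 u dx = 0).


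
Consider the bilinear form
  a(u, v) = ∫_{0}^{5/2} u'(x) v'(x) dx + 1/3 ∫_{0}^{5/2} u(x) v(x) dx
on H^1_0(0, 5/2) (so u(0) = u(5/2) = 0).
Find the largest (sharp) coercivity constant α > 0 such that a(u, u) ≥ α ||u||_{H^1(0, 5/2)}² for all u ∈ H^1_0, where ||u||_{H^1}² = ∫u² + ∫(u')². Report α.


α = (25 + 12*π^2)/(3*(25 + 4*π^2))

Coercivity of a(·,·) on H^1_0(0, 5/2) means a(u, u) ≥ α ||u||_{H^1}² for every u ∈ H^1_0.
The interval has length L = 5/2, and Poincaré/coercivity depend only on L. Here a(u, u) = ∫(u')² + (1/3)·∫u².
Here 0 < c = 1/3 < 1. The condition a(u,u) ≥ α||u||_{H^1}² reads (1−α)∫(u')² ≥ (α−c)∫u². Any admissible α is ≤ 1 (rapidly oscillating u have ∫u²/∫(u')² → 0), and α = 1 would force 0 ≥ (1−c)∫u², impossible since c < 1; so 1−α > 0. By the sharp Poincaré inequality on H^1_0 of an interval of length L, ∫(u')² ≥ (π/L)²∫u² with equality for the first sine mode sin(π(x−x₀)/L) (x₀ the left endpoint), so the inequality holds for all u iff (1−α)(π/L)² ≥ α − c, i.e. α ≤ ((π/L)² + c)/((π/L)² + 1) = (1 + c(L/π)²)/(1 + (L/π)²). With (π/L)² = 4*π^2/25 and c = 1/3, the largest admissible constant is α = ((π/L)² + c)/((π/L)² + 1).
Simplifying, α = (25 + 12*π^2)/(3*(25 + 4*π^2)).


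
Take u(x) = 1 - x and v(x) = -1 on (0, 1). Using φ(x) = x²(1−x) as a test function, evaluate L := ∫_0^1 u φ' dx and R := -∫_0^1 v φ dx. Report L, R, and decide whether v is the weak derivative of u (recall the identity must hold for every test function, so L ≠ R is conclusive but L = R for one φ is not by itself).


LHS = 1/12, RHS = 1/12. Yes, v = u' weakly.

u(x) = 1 - x, classical derivative u'(x) = -1.
φ(x) = x²(1−x), so φ'(x) = x*(2 - 3*x).
Note φ(0) = φ(1) = 0, so the boundary term u·φ vanishes.
LHS = ∫_0^1 u(x) φ'(x) dx = ∫_0^1 (3*x^3 - 5*x^2 + 2*x) dx. Term by term:
  ∫_0^1 3*x^3 dx = 3/4;  ∫_0^1 -5*x^2 dx = -5/3;  ∫_0^1 2*x dx = 1.
Sum: 3/4 − 5/3 + 1 = 1/12.
So LHS = 1/12.
∫_0^1 v(x) φ(x) dx = ∫_0^1 (x^3 - x^2) dx. Term by term:
  ∫_0^1 x^3 dx = 1/4;  ∫_0^1 -x^2 dx = -1/3.
Sum: 1/4 − 1/3 = -1/12.
So RHS = -∫_0^1 v(x) φ(x) dx = 1/12.
LHS = RHS, so the identity holds for this test φ.
Moreover u is smooth here and v(x) = u'(x) = -1 pointwise, so the identity holds for every test function. Hence v is the weak derivative of u.


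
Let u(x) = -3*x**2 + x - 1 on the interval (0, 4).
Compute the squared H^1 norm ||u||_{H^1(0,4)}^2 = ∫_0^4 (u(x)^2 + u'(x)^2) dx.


||u||_{H^1}^2 = 34088/15

The H^1 norm (squared) on an interval (0, L) is
  ||u||_{H^1}^2 = ∫_0^L u(x)^2 dx + ∫_0^L u'(x)^2 dx.
Compute u'(x) = 1 - 6*x.
Then u(x)^2 = 9*x**4 - 6*x**3 + 7*x**2 - 2*x + 1 and u'(x)^2 = 36*x**2 - 12*x + 1.
Integrate each monomial from 0 to 4 using ∫_0^4 c·x^n dx = c·4^(n+1)/(n+1):
  ∫_0^4 u(x)^2 dx = ∫_0^4 (9*x^4 - 6*x^3 + 7*x^2 - 2*x + 1) dx. Term by term:
    ∫_0^4 9*x^4 dx = 9216/5;  ∫_0^4 -6*x^3 dx = -384;  ∫_0^4 7*x^2 dx = 448/3;
    ∫_0^4 -2*x dx = -16;  ∫_0^4 1 dx = 4.
  Sum: 9216/5 − 384 + 448/3 − 16 + 4 = 23948/15.
  ∫_0^4 u'(x)^2 dx = ∫_0^4 (36*x^2 - 12*x + 1) dx. Term by term:
    ∫_0^4 36*x^2 dx = 768;  ∫_0^4 -12*x dx = -96;  ∫_0^4 1 dx = 4.
  Sum: 768 − 96 + 4 = 676.
Adding: ||u||_{H^1}^2 = 23948/15 + 676 = 34088/15.


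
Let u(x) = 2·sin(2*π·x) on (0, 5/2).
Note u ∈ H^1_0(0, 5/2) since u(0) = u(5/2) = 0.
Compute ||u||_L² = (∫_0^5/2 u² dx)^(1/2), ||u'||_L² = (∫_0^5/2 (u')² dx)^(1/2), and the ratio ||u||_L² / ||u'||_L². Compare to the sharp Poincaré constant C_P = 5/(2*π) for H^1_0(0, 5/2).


||u||_L² / ||u'||_L² = 1/(2*π) < C_P = 5/(2*π).

u(x) = 2·sin(2*π·x), so u'(x) = 4*π*cos(2*π*x).
Writing u(x) = A·sin(kπx/L) with A = 2 and k = 5, use ∫_0^L sin²(kπx/L) dx = L/2 and ∫_0^L cos²(kπx/L) dx = L/2.
u² = 4·sin²(2*π·x) and (u')² = 16*π^2·cos²(2*π·x), and each of sin², cos² integrates to L/2 = 5/4 over (0, 5/2).
∫_0^5/2 u² dx = 5, so ||u||_L² = sqrt(5).
∫_0^5/2 (u')² dx = 20*π^2, so ||u'||_L² = 2*sqrt(5)*π.
Ratio ||u||_L² / ||u'||_L² = 1/(2*π).
Sharp Poincaré constant on H^1_0(0, 5/2) is C_P = L/π = 5/(2*π), achieved by sin(2*π/5·x).
This is the k = 5 harmonic; the ratio L/(kπ) is strictly less than C_P = L/π, consistent with the sharp inequality ||u||_L² ≤ C_P ||u'||_L².


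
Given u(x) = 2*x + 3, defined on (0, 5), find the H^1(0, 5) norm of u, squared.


||u||_{H^1}^2 = 1145/3

The H^1 norm (squared) on an interval (0, L) is
  ||u||_{H^1}^2 = ∫_0^L u(x)^2 dx + ∫_0^L u'(x)^2 dx.
Compute u'(x) = 2.
Then u(x)^2 = 4*x**2 + 12*x + 9 and u'(x)^2 = 4.
Integrate each monomial from 0 to 5 using ∫_0^5 c·x^n dx = c·5^(n+1)/(n+1):
  ∫_0^5 u(x)^2 dx = ∫_0^5 (4*x^2 + 12*x + 9) dx. Term by term:
    ∫_0^5 4*x^2 dx = 500/3;  ∫_0^5 12*x dx = 150;  ∫_0^5 9 dx = 45.
  Sum: 500/3 + 150 + 45 = 1085/3.
  ∫_0^5 u'(x)^2 dx = ∫_0^5 (4) dx. Term by term:
    ∫_0^5 4 dx = 20.
Adding: ||u||_{H^1}^2 = 1085/3 + 20 = 1145/3.


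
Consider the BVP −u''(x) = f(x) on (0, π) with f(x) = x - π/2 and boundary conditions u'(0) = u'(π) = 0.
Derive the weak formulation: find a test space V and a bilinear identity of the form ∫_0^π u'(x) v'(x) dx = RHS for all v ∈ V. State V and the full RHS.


V = H^1(0, π) (no boundary constraint on v; u is determined up to an additive constant); weak form: ∫_0^π u'v' dx = ∫_0^π (x - π/2) v dx for all v ∈ V.

Multiply both sides by a test function v and integrate from 0 to π:
  ∫_0^π −u''(x) v(x) dx = ∫_0^π f(x) v(x) dx.
Integrate the LHS by parts once:
  ∫_0^π −u'' v dx = −[u'(x) v(x)]_0^π + ∫_0^π u'(x) v'(x) dx.
Thus ∫_0^π u'(x) v'(x) dx = ∫_0^π f(x) v(x) dx + [u'(x) v(x)]_0^π.
Choose V so that boundary terms are either known or forced to vanish.
u has homogeneous Neumann: u'(0) = u'(π) = 0. So [u' v]_0^π = 0·v(π) − 0·v(0) = 0 for any v; take V = H^1(0, π).
Weak formulation: find u (satisfying any essential BC) such that ∫_0^π u'(x) v'(x) dx = ∫_0^π f v dx for all v ∈ V (homogeneous Neumann, so boundary terms vanish).
Substituting f(x) = x - π/2, the right-hand side is ∫_0^π (x - π/2) v dx.
Compatibility check (pure Neumann): taking v ≡ 1 ∈ V gives 0 = ∫_0^π f dx + (0) − (0), i.e. ∫_0^π f dx must equal u'(0) − u'(π) = 0. Indeed ∫_0^π (x - π/2) dx = 0, so the data are compatible. The solution is then unique only up to an additive constant (fix it e.g. by requiring ∫_0^π u dx = 0).


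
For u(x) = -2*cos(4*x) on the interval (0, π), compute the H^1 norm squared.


||u||_{H^1(0,π)}^2 = 34*π

u'(x) = 8*sin(4*x).
Expand u² and (u')² and integrate term by term on (0, π), using: for integers n ≥ 1, ∫_0^π sin²(nx) dx = ∫_0^π cos²(nx) dx = π/2; for n ≠ n', ∫_0^π sin(nx)sin(n'x) dx = ∫_0^π cos(nx)cos(n'x) dx = 0; and by product-to-sum, ∫_0^π sin(nx)cos(n'x) dx = ½∫_0^π [sin((n+n')x) + sin((n−n')x)] dx, which is 0 when n+n' is even and 2n/(n²−n'²) when n+n' is odd (it need not vanish on (0, π)).
  u² squared terms: (-2)²·∫cos(4x)² dx = 4·π/2 = 2*π.
  So ∫_0^π u² dx = 2*π.
  (u')² squared terms: (8)²·∫sin(4x)² dx = 64·π/2 = 32*π.
  So ∫_0^π (u')² dx = 32*π.
||u||_{H^1}^2 = (2*π) + (32*π) = 34*π.


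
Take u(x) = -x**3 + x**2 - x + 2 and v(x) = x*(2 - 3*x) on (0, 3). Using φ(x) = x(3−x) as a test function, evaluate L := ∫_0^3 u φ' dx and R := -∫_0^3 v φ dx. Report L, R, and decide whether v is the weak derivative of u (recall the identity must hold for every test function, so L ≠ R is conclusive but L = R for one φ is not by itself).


LHS = 549/20, RHS = 459/20. No, v is not the weak derivative of u.

u(x) = -x**3 + x**2 - x + 2, classical derivative u'(x) = -3*x**2 + 2*x - 1.
φ(x) = x(3−x), so φ'(x) = 3 - 2*x.
Note φ(0) = φ(3) = 0, so the boundary term u·φ vanishes.
LHS = ∫_0^3 u(x) φ'(x) dx = ∫_0^3 (2*x^4 - 5*x^3 + 5*x^2 - 7*x + 6) dx. Term by term:
  ∫_0^3 2*x^4 dx = 486/5;  ∫_0^3 -5*x^3 dx = -405/4;  ∫_0^3 5*x^2 dx = 45;
  ∫_0^3 -7*x dx = -63/2;  ∫_0^3 6 dx = 18.
Sum: 486/5 − 405/4 + 45 − 63/2 + 18 = 549/20.
So LHS = 549/20.
∫_0^3 v(x) φ(x) dx = ∫_0^3 (3*x^4 - 11*x^3 + 6*x^2) dx. Term by term:
  ∫_0^3 3*x^4 dx = 729/5;  ∫_0^3 -11*x^3 dx = -891/4;  ∫_0^3 6*x^2 dx = 54.
Sum: 729/5 − 891/4 + 54 = -459/20.
So RHS = -∫_0^3 v(x) φ(x) dx = 459/20.
LHS − RHS = 9/2 ≠ 0, so the identity fails.
(For a valid weak derivative the identity must hold for EVERY test function, in particular this one. The failure shows v is NOT the weak derivative of u.)
Correct weak derivative would be u'(x) = -3*x**2 + 2*x - 1.


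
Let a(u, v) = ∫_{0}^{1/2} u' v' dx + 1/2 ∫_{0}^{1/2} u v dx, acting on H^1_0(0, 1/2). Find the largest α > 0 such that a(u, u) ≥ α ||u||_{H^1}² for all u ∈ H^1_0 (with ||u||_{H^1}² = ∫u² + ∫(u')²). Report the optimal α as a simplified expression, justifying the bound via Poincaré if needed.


α = (1 + 8*π^2)/(2*(1 + 4*π^2))

Coercivity of a(·,·) on H^1_0(0, 1/2) means a(u, u) ≥ α ||u||_{H^1}² for every u ∈ H^1_0.
The interval has length L = 1/2, and Poincaré/coercivity depend only on L. Here a(u, u) = ∫(u')² + (1/2)·∫u².
Here 0 < c = 1/2 < 1. The condition a(u,u) ≥ α||u||_{H^1}² reads (1−α)∫(u')² ≥ (α−c)∫u². Any admissible α is ≤ 1 (rapidly oscillating u have ∫u²/∫(u')² → 0), and α = 1 would force 0 ≥ (1−c)∫u², impossible since c < 1; so 1−α > 0. By the sharp Poincaré inequality on H^1_0 of an interval of length L, ∫(u')² ≥ (π/L)²∫u² with equality for the first sine mode sin(π(x−x₀)/L) (x₀ the left endpoint), so the inequality holds for all u iff (1−α)(π/L)² ≥ α − c, i.e. α ≤ ((π/L)² + c)/((π/L)² + 1) = (1 + c(L/π)²)/(1 + (L/π)²). With (π/L)² = 4*π^2 and c = 1/2, the largest admissible constant is α = ((π/L)² + c)/((π/L)² + 1).
Simplifying, α = (1 + 8*π^2)/(2*(1 + 4*π^2)).


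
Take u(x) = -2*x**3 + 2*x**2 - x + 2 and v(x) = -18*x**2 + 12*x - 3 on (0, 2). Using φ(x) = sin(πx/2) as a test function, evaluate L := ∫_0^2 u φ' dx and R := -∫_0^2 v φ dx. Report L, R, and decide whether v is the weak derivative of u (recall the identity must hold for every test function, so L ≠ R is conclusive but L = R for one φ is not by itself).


LHS = -192/π^3 + 36/π, RHS = -576/π^3 + 108/π. No, v is not the weak derivative of u.

u(x) = -2*x**3 + 2*x**2 - x + 2, classical derivative u'(x) = -6*x**2 + 4*x - 1.
φ(x) = sin(πx/2), so φ'(x) = π*cos(π*x/2)/2.
Note φ(0) = φ(2) = 0, so the boundary term u·φ vanishes.
LHS = ∫_0^2 u(x) φ'(x) dx = ∫_0^2 (-π*x^3*cos(π*x/2) + π*x^2*cos(π*x/2) - π*x*cos(π*x/2)/2 + π*cos(π*x/2)) dx. Term by term:
  ∫_0^2 π*cos(π*x/2) dx = 0;  ∫_0^2 π*x^2*cos(π*x/2) dx = -16/π;  ∫_0^2 -π*x^3*cos(π*x/2) dx = -192/π^3 + 48/π;
  ∫_0^2 -π*x*cos(π*x/2)/2 dx = 4/π.
Sum: 0 − 16/π + -192/π^3 + 48/π + 4/π = -192/π^3 + 36/π.
So LHS = -192/π^3 + 36/π.
∫_0^2 v(x) φ(x) dx = ∫_0^2 (-18*x^2*sin(π*x/2) + 12*x*sin(π*x/2) - 3*sin(π*x/2)) dx. Term by term:
  ∫_0^2 -3*sin(π*x/2) dx = -12/π;  ∫_0^2 -18*x^2*sin(π*x/2) dx = -144/π + 576/π^3;  ∫_0^2 12*x*sin(π*x/2) dx = 48/π.
Sum: -12/π + -144/π + 576/π^3 + 48/π = -108/π + 576/π^3.
So RHS = -∫_0^2 v(x) φ(x) dx = -576/π^3 + 108/π.
LHS − RHS = -72/π + 384/π^3 ≠ 0, so the identity fails.
(For a valid weak derivative the identity must hold for EVERY test function, in particular this one. The failure shows v is NOT the weak derivative of u.)
Correct weak derivative would be u'(x) = -6*x**2 + 4*x - 1.


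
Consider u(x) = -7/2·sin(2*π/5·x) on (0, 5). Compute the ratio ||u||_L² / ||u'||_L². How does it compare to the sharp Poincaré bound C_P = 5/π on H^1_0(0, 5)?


||u||_L² / ||u'||_L² = 5/(2*π) < C_P = 5/π.

u(x) = -7/2·sin(2*π/5·x), so u'(x) = -7*π*cos(2*π*x/5)/5.
Writing u(x) = A·sin(kπx/L) with A = -7/2 and k = 2, use ∫_0^L sin²(kπx/L) dx = L/2 and ∫_0^L cos²(kπx/L) dx = L/2.
u² = 49/4·sin²(2*π/5·x) and (u')² = 49*π^2/25·cos²(2*π/5·x), and each of sin², cos² integrates to L/2 = 5/2 over (0, 5).
∫_0^5 u² dx = 245/8, so ||u||_L² = 7*sqrt(10)/4.
∫_0^5 (u')² dx = 49*π^2/10, so ||u'||_L² = 7*sqrt(10)*π/10.
Ratio ||u||_L² / ||u'||_L² = 5/(2*π).
Sharp Poincaré constant on H^1_0(0, 5) is C_P = L/π = 5/π, achieved by sin(π/5·x).
This is the k = 2 harmonic; the ratio L/(kπ) is strictly less than C_P = L/π, consistent with the sharp inequality ||u||_L² ≤ C_P ||u'||_L².


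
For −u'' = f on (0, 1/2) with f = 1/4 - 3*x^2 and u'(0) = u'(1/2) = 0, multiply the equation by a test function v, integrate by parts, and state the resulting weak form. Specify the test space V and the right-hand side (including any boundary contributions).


V = H^1(0, 1/2) (no boundary constraint on v; u is determined up to an additive constant); weak form: ∫_0^1/2 u'v' dx = ∫_0^1/2 (1/4 - 3*x^2) v dx for all v ∈ V.

Multiply both sides by a test function v and integrate from 0 to 1/2:
  ∫_0^1/2 −u''(x) v(x) dx = ∫_0^1/2 f(x) v(x) dx.
Integrate the LHS by parts once:
  ∫_0^1/2 −u'' v dx = −[u'(x) v(x)]_0^1/2 + ∫_0^1/2 u'(x) v'(x) dx.
Thus ∫_0^1/2 u'(x) v'(x) dx = ∫_0^1/2 f(x) v(x) dx + [u'(x) v(x)]_0^1/2.
Choose V so that boundary terms are either known or forced to vanish.
u has homogeneous Neumann: u'(0) = u'(1/2) = 0. So [u' v]_0^1/2 = 0·v(1/2) − 0·v(0) = 0 for any v; take V = H^1(0, 1/2).
Weak formulation: find u (satisfying any essential BC) such that ∫_0^1/2 u'(x) v'(x) dx = ∫_0^1/2 f v dx for all v ∈ V (homogeneous Neumann, so boundary terms vanish).
Substituting f(x) = 1/4 - 3*x^2, the right-hand side is ∫_0^1/2 (1/4 - 3*x^2) v dx.
Compatibility check (pure Neumann): taking v ≡ 1 ∈ V gives 0 = ∫_0^1/2 f dx + (0) − (0), i.e. ∫_0^1/2 f dx must equal u'(0) − u'(1/2) = 0. Indeed ∫_0^1/2 (1/4 - 3*x^2) dx = 0, so the data are compatible. The solution is then unique only up to an additive constant (fix it e.g. by requiring ∫_0^1/2 u dx = 0).


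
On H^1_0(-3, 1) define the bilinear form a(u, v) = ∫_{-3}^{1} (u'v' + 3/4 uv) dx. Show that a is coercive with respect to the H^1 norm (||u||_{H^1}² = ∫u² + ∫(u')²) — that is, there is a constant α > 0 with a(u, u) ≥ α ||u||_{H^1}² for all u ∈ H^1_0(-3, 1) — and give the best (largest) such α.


α = (π^2 + 12)/(π^2 + 16)

Coercivity of a(·,·) on H^1_0(-3, 1) means a(u, u) ≥ α ||u||_{H^1}² for every u ∈ H^1_0.
The interval has length L = 4, and Poincaré/coercivity depend only on L. Here a(u, u) = ∫(u')² + (3/4)·∫u².
Here 0 < c = 3/4 < 1. The condition a(u,u) ≥ α||u||_{H^1}² reads (1−α)∫(u')² ≥ (α−c)∫u². Any admissible α is ≤ 1 (rapidly oscillating u have ∫u²/∫(u')² → 0), and α = 1 would force 0 ≥ (1−c)∫u², impossible since c < 1; so 1−α > 0. By the sharp Poincaré inequality on H^1_0 of an interval of length L, ∫(u')² ≥ (π/L)²∫u² with equality for the first sine mode sin(π(x−x₀)/L) (x₀ the left endpoint), so the inequality holds for all u iff (1−α)(π/L)² ≥ α − c, i.e. α ≤ ((π/L)² + c)/((π/L)² + 1) = (1 + c(L/π)²)/(1 + (L/π)²). With (π/L)² = π^2/16 and c = 3/4, the largest admissible constant is α = ((π/L)² + c)/((π/L)² + 1).
Simplifying, α = (π^2 + 12)/(π^2 + 16).


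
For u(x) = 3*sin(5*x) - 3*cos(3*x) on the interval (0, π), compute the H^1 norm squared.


||u||_{H^1(0,π)}^2 = 162*π

u'(x) = 9*sin(3*x) + 15*cos(5*x).
Expand u² and (u')² and integrate term by term on (0, π), using: for integers n ≥ 1, ∫_0^π sin²(nx) dx = ∫_0^π cos²(nx) dx = π/2; for n ≠ n', ∫_0^π sin(nx)sin(n'x) dx = ∫_0^π cos(nx)cos(n'x) dx = 0; and by product-to-sum, ∫_0^π sin(nx)cos(n'x) dx = ½∫_0^π [sin((n+n')x) + sin((n−n')x)] dx, which is 0 when n+n' is even and 2n/(n²−n'²) when n+n' is odd (it need not vanish on (0, π)).
  u² squared terms: (-3)²·∫cos(3x)² dx = 9·π/2 = 9*π/2;  (3)²·∫sin(5x)² dx = 9·π/2 = 9*π/2.
  u² cross terms: 2·(-3)·(3)·∫cos(3x)·sin(5x) dx = -18·(0) = 0.
  So ∫_0^π u² dx = 9*π/2 + 9*π/2 + 0 = 9*π.
  (u')² squared terms: (9)²·∫sin(3x)² dx = 81·π/2 = 81*π/2;  (15)²·∫cos(5x)² dx = 225·π/2 = 225*π/2.
  (u')² cross terms: 2·(9)·(15)·∫sin(3x)·cos(5x) dx = 270·(0) = 0.
  So ∫_0^π (u')² dx = 81*π/2 + 225*π/2 + 0 = 153*π.
||u||_{H^1}^2 = (9*π) + (153*π) = 162*π.


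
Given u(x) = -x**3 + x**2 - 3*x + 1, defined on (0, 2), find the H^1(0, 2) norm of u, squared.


||u||_{H^1}^2 = 9592/105

The H^1 norm (squared) on an interval (0, L) is
  ||u||_{H^1}^2 = ∫_0^L u(x)^2 dx + ∫_0^L u'(x)^2 dx.
Compute u'(x) = -3*x**2 + 2*x - 3.
Then u(x)^2 = x**6 - 2*x**5 + 7*x**4 - 8*x**3 + 11*x**2 - 6*x + 1 and u'(x)^2 = 9*x**4 - 12*x**3 + 22*x**2 - 12*x + 9.
Integrate each monomial from 0 to 2 using ∫_0^2 c·x^n dx = c·2^(n+1)/(n+1):
  ∫_0^2 u(x)^2 dx = ∫_0^2 (x^6 - 2*x^5 + 7*x^4 - 8*x^3 + 11*x^2 - 6*x + 1) dx. Term by term:
    ∫_0^2 x^6 dx = 128/7;  ∫_0^2 -2*x^5 dx = -64/3;  ∫_0^2 7*x^4 dx = 224/5;
    ∫_0^2 -8*x^3 dx = -32;  ∫_0^2 11*x^2 dx = 88/3;  ∫_0^2 -6*x dx = -12;
    ∫_0^2 1 dx = 2.
  Sum: 128/7 − 64/3 + 224/5 − 32 + 88/3 − 12 + 2 = 1018/35.
  ∫_0^2 u'(x)^2 dx = ∫_0^2 (9*x^4 - 12*x^3 + 22*x^2 - 12*x + 9) dx. Term by term:
    ∫_0^2 9*x^4 dx = 288/5;  ∫_0^2 -12*x^3 dx = -48;  ∫_0^2 22*x^2 dx = 176/3;
    ∫_0^2 -12*x dx = -24;  ∫_0^2 9 dx = 18.
  Sum: 288/5 − 48 + 176/3 − 24 + 18 = 934/15.
Adding: ||u||_{H^1}^2 = 1018/35 + 934/15 = 9592/105.


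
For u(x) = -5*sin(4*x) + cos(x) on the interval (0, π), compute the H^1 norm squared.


||u||_{H^1(0,π)}^2 = -32/3 + 427*π/2

u'(x) = -sin(x) - 20*cos(4*x).
Expand u² and (u')² and integrate term by term on (0, π), using: for integers n ≥ 1, ∫_0^π sin²(nx) dx = ∫_0^π cos²(nx) dx = π/2; for n ≠ n', ∫_0^π sin(nx)sin(n'x) dx = ∫_0^π cos(nx)cos(n'x) dx = 0; and by product-to-sum, ∫_0^π sin(nx)cos(n'x) dx = ½∫_0^π [sin((n+n')x) + sin((n−n')x)] dx, which is 0 when n+n' is even and 2n/(n²−n'²) when n+n' is odd (it need not vanish on (0, π)).
  u² squared terms: (-5)²·∫sin(4x)² dx = 25·π/2 = 25*π/2;  (1)²·∫cos(x)² dx = 1·π/2 = π/2.
  u² cross terms: 2·(-5)·(1)·∫sin(4x)·cos(x) dx = -10·(8/15) = -16/3.
  So ∫_0^π u² dx = 25*π/2 + π/2 − 16/3 = -16/3 + 13*π.
  (u')² squared terms: (-1)²·∫sin(x)² dx = 1·π/2 = π/2;  (-20)²·∫cos(4x)² dx = 400·π/2 = 200*π.
  (u')² cross terms: 2·(-1)·(-20)·∫sin(x)·cos(4x) dx = 40·(-2/15) = -16/3.
  So ∫_0^π (u')² dx = π/2 + 200*π − 16/3 = -16/3 + 401*π/2.
||u||_{H^1}^2 = (-16/3 + 13*π) + (-16/3 + 401*π/2) = -32/3 + 427*π/2.


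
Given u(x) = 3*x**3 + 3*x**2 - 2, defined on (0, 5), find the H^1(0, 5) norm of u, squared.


||u||_{H^1}^2 = 1537140/7

The H^1 norm (squared) on an interval (0, L) is
  ||u||_{H^1}^2 = ∫_0^L u(x)^2 dx + ∫_0^L u'(x)^2 dx.
Compute u'(x) = 9*x**2 + 6*x.
Then u(x)^2 = 9*x**6 + 18*x**5 + 9*x**4 - 12*x**3 - 12*x**2 + 4 and u'(x)^2 = 81*x**4 + 108*x**3 + 36*x**2.
Integrate each monomial from 0 to 5 using ∫_0^5 c·x^n dx = c·5^(n+1)/(n+1):
  ∫_0^5 u(x)^2 dx = ∫_0^5 (9*x^6 + 18*x^5 + 9*x^4 - 12*x^3 - 12*x^2 + 4) dx. Term by term:
    ∫_0^5 9*x^6 dx = 703125/7;  ∫_0^5 18*x^5 dx = 46875;  ∫_0^5 9*x^4 dx = 5625;
    ∫_0^5 -12*x^3 dx = -1875;  ∫_0^5 -12*x^2 dx = -500;  ∫_0^5 4 dx = 20.
  Sum: 703125/7 + 46875 + 5625 − 1875 − 500 + 20 = 1054140/7.
  ∫_0^5 u'(x)^2 dx = ∫_0^5 (81*x^4 + 108*x^3 + 36*x^2) dx. Term by term:
    ∫_0^5 81*x^4 dx = 50625;  ∫_0^5 108*x^3 dx = 16875;  ∫_0^5 36*x^2 dx = 1500.
  Sum: 50625 + 16875 + 1500 = 69000.
Adding: ||u||_{H^1}^2 = 1054140/7 + 69000 = 1537140/7.


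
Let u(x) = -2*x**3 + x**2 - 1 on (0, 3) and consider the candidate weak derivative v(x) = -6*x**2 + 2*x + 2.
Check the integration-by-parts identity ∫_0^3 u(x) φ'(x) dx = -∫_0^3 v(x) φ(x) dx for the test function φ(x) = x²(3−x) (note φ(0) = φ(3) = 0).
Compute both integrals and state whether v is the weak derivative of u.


LHS = 243/2, RHS = 108. No, v is not the weak derivative of u.

u(x) = -2*x**3 + x**2 - 1, classical derivative u'(x) = -6*x**2 + 2*x.
φ(x) = x²(3−x), so φ'(x) = 3*x*(2 - x).
Note φ(0) = φ(3) = 0, so the boundary term u·φ vanishes.
LHS = ∫_0^3 u(x) φ'(x) dx = ∫_0^3 (6*x^5 - 15*x^4 + 6*x^3 + 3*x^2 - 6*x) dx. Term by term:
  ∫_0^3 6*x^5 dx = 729;  ∫_0^3 -15*x^4 dx = -729;  ∫_0^3 6*x^3 dx = 243/2;
  ∫_0^3 3*x^2 dx = 27;  ∫_0^3 -6*x dx = -27.
Sum: 729 − 729 + 243/2 + 27 − 27 = 243/2.
So LHS = 243/2.
∫_0^3 v(x) φ(x) dx = ∫_0^3 (6*x^5 - 20*x^4 + 4*x^3 + 6*x^2) dx. Term by term:
  ∫_0^3 6*x^5 dx = 729;  ∫_0^3 -20*x^4 dx = -972;  ∫_0^3 4*x^3 dx = 81;
  ∫_0^3 6*x^2 dx = 54.
Sum: 729 − 972 + 81 + 54 = -108.
So RHS = -∫_0^3 v(x) φ(x) dx = 108.
LHS − RHS = 27/2 ≠ 0, so the identity fails.
(For a valid weak derivative the identity must hold for EVERY test function, in particular this one. The failure shows v is NOT the weak derivative of u.)
Correct weak derivative would be u'(x) = -6*x**2 + 2*x.


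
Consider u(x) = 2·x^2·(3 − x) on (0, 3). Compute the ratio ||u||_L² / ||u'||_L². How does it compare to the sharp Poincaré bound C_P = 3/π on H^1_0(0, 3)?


||u||_L² / ||u'||_L² = 3*sqrt(14)/14 < C_P = 3/π.

u(x) = 2·x^2·(3 − x), so u'(x) = 6*x*(2 - x).
u(x) = 2·x^2·(3 − x) vanishes at x = 0 and x = 3, so u ∈ H^1_0(0, 3). Differentiate via the product rule and integrate the resulting polynomials term by term.
  ∫_0^3 u² dx = ∫_0^3 (4*x^6 - 24*x^5 + 36*x^4) dx. Term by term:
    ∫_0^3 4*x^6 dx = 8748/7;  ∫_0^3 -24*x^5 dx = -2916;  ∫_0^3 36*x^4 dx = 8748/5.
  Sum: 8748/7 − 2916 + 8748/5 = 2916/35.
  ∫_0^3 (u')² dx = ∫_0^3 (36*x^4 - 144*x^3 + 144*x^2) dx. Term by term:
    ∫_0^3 36*x^4 dx = 8748/5;  ∫_0^3 -144*x^3 dx = -2916;  ∫_0^3 144*x^2 dx = 1296.
  Sum: 8748/5 − 2916 + 1296 = 648/5.
∫_0^3 u² dx = 2916/35, so ||u||_L² = 54*sqrt(35)/35.
∫_0^3 (u')² dx = 648/5, so ||u'||_L² = 18*sqrt(10)/5.
Ratio ||u||_L² / ||u'||_L² = 3*sqrt(14)/14.
Sharp Poincaré constant on H^1_0(0, 3) is C_P = L/π = 3/π, achieved by sin(π/3·x).
A polynomial bump cannot attain the sharp Poincaré constant (only the first sine eigenfunction does), so the ratio is strictly less than C_P, consistent with ||u||_L² ≤ C_P ||u'||_L².


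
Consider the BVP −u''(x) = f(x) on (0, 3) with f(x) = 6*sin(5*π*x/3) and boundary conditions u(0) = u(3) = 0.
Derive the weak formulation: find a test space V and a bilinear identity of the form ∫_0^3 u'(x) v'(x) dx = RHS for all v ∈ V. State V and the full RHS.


V = H^1_0(0, 3) (so v(0) = v(3) = 0); weak form: ∫_0^3 u'v' dx = ∫_0^3 (6*sin(5*π*x/3)) v dx for all v ∈ V.

Multiply both sides by a test function v and integrate from 0 to 3:
  ∫_0^3 −u''(x) v(x) dx = ∫_0^3 f(x) v(x) dx.
Integrate the LHS by parts once:
  ∫_0^3 −u'' v dx = −[u'(x) v(x)]_0^3 + ∫_0^3 u'(x) v'(x) dx.
Thus ∫_0^3 u'(x) v'(x) dx = ∫_0^3 f(x) v(x) dx + [u'(x) v(x)]_0^3.
Choose V so that boundary terms are either known or forced to vanish.
u is Dirichlet: u(0) = u(3) = 0. Let V = H^1_0(0, 3); then v(0) = v(3) = 0, and [u' v]_0^3 = 0.
Weak formulation: find u (satisfying any essential BC) such that ∫_0^3 u'(x) v'(x) dx = ∫_0^3 f v dx for all v ∈ V.
Substituting f(x) = 6*sin(5*π*x/3), the right-hand side is ∫_0^3 (6*sin(5*π*x/3)) v dx.
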